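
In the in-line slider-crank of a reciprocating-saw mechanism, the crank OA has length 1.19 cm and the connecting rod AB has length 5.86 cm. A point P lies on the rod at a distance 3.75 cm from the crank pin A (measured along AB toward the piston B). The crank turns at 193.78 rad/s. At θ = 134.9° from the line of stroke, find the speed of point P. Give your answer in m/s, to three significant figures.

1.59

ω = 193.8 rad/s.  Crank-pin speed |V_A| = rω = 2.306 m/s, perpendicular to OA.
Rod angle: sinφ = −(r/L) sinθ ⇒ φ = -8.270°; ω_rod = −rω cosθ/√(L²−r²sin²θ) = +28.069 rad/s.
V_P = V_A + ω_rod × AP, with AP = 0.0375 m along the rod.
Components: V_Px = −rω sinθ − a·ω_rod·sinφ = -1.482 m/s;  V_Py = rω cosθ + a·ω_rod·cosφ = -0.58609 m/s.
|V_P| = √(V_Px² + V_Py²) = 1.5937 m/s.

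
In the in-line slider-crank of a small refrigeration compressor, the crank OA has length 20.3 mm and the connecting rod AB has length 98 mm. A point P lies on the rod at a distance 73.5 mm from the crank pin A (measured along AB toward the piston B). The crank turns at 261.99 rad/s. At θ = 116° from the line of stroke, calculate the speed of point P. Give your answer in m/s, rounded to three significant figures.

4.49

ω = 262 rad/s.  Crank-pin speed |V_A| = rω = 5.3184 m/s, perpendicular to OA.
Rod angle: sinφ = −(r/L) sinθ ⇒ φ = -10.730°; ω_rod = −rω cosθ/√(L²−r²sin²θ) = +24.213 rad/s.
V_P = V_A + ω_rod × AP, with AP = 0.0735 m along the rod.
Components: V_Px = −rω sinθ − a·ω_rod·sinφ = -4.4488 m/s;  V_Py = rω cosθ + a·ω_rod·cosφ = -0.58286 m/s.
|V_P| = √(V_Px² + V_Py²) = 4.4868 m/s.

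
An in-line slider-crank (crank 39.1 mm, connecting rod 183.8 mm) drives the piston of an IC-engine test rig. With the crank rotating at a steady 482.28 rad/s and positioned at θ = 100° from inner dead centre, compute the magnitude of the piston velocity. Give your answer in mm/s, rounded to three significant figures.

17900

ω = 482.3 rad/s
For an in-line slider-crank, x = r cosθ + √(L² − r² sin²θ), so v = −rω sinθ·[1 + r cosθ/√(L² − r² sin²θ)].
With r = 0.0391 m, L = 0.1838 m, θ = 100°: √(L² − r² sin²θ) = 0.17972 m.
v = −0.0391·482.3·0.98481·[1 + 0.0391·-0.17365/0.17972] = -17.869 m/s.
|v| = 17.869 m/s = 17869 mm/s.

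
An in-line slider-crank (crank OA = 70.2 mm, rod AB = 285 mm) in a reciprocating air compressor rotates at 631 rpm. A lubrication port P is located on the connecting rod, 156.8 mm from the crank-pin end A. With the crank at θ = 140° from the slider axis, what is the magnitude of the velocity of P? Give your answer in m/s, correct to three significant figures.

ω = 66.08 rad/s.  Crank-pin speed |V_A| = rω = 4.6387 m/s, perpendicular to OA.
Rod angle: sinφ = −(r/L) sinθ ⇒ φ = -9.110°; ω_rod = −rω cosθ/√(L²−r²sin²θ) = +12.627 rad/s.
V_P = V_A + ω_rod × AP, with AP = 0.1568 m along the rod.
Components: V_Px = −rω sinθ − a·ω_rod·sinφ = -2.6682 m/s;  V_Py = rω cosθ + a·ω_rod·cosφ = -1.5984 m/s.
|V_P| = √(V_Px² + V_Py²) = 3.1103 m/s.

3.11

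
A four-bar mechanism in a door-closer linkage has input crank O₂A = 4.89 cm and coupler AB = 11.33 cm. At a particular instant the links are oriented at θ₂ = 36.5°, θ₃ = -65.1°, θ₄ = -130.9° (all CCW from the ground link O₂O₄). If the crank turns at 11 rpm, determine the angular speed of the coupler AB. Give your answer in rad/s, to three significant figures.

ω₂ = 1.152 rad/s (from 11 rpm).
Differentiating the loop-closure r₂e^{iθ₂}+r₃e^{iθ₃}=r₁+r₄e^{iθ₄} gives r₂ω₂e^{iθ₂}+r₃ω₃e^{iθ₃}=r₄ω₄e^{iθ₄}.
Eliminating the other unknown: ω₃ = r₂ω₂ sin(θ₄−θ₂) / [r₃ sin(θ₃−θ₄)].
Numerator sine = -0.21814; denominator sine = +0.91212.
Result = 0.0489·1.152·(-0.21814) / (0.1133·(+0.91212)) = -0.1189 rad/s; magnitude 0.1189 rad/s.

0.119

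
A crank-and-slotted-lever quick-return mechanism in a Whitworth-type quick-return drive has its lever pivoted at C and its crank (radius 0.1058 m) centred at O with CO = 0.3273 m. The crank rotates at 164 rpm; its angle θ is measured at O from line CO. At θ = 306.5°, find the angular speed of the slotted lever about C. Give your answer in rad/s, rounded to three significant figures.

3.42

ω = 17.17 rad/s (from 164 rpm).
Crank pin A relative to C: A = (d + r cosθ, r sinθ); lever angle φ = atan2(r sinθ, d + r cosθ).
Differentiating tanφ: φ̇ = rω(d cosθ + r)/(d² + r² + 2dr cosθ).
d² + r² + 2dr cosθ = |CA|² = 0.159514 m²;  d cosθ + r = +0.30049 m.
|ω_lever| = |0.1058·17.17·+0.30049| / 0.159514 = 3.4228 rad/s.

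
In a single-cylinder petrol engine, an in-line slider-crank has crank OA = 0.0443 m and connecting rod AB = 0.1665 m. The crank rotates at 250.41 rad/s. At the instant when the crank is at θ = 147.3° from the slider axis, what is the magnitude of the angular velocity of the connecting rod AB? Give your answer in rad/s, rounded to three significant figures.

ω = 250.4 rad/s
The rod makes angle φ with the slider axis where L sinφ = r sinθ; differentiating, L cosφ·φ̇ = r ω cosθ.
L cosφ = √(L² − r² sin²θ) = 0.16477 m.
|ω_rod| = r ω |cosθ| / √(L² − r² sin²θ) = 0.0443·250.4·0.84151/0.16477 = 56.654 rad/s.

56.7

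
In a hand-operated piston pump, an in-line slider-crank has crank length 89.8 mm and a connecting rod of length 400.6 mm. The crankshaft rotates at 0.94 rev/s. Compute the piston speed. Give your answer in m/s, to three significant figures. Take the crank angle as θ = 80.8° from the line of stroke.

0.543

ω = 2π·0.94 = 5.906 rad/s
For an in-line slider-crank, x = r cosθ + √(L² − r² sin²θ), so v = −rω sinθ·[1 + r cosθ/√(L² − r² sin²θ)].
With r = 0.0898 m, L = 0.4006 m, θ = 80.8°: √(L² − r² sin²θ) = 0.39067 m.
v = −0.0898·5.906·0.98714·[1 + 0.0898·0.15988/0.39067] = -0.54279 m/s.
|v| = 0.54279 m/s.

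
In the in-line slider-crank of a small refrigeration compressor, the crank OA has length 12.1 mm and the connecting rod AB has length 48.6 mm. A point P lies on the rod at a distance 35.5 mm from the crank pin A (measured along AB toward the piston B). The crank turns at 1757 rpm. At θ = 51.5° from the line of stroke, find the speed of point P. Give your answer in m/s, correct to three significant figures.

1.98

ω = 184 rad/s.  Crank-pin speed |V_A| = rω = 2.2263 m/s, perpendicular to OA.
Rod angle: sinφ = −(r/L) sinθ ⇒ φ = -11.236°; ω_rod = −rω cosθ/√(L²−r²sin²θ) = -29.074 rad/s.
V_P = V_A + ω_rod × AP, with AP = 0.0355 m along the rod.
Components: V_Px = −rω sinθ − a·ω_rod·sinφ = -1.9434 m/s;  V_Py = rω cosθ + a·ω_rod·cosφ = +0.37357 m/s.
|V_P| = √(V_Px² + V_Py²) = 1.979 m/s.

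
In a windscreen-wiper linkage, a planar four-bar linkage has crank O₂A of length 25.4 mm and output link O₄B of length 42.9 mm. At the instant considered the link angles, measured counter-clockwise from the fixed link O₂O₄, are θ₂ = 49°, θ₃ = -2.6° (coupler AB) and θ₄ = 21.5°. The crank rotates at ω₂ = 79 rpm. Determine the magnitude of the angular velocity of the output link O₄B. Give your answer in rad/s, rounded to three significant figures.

9.40

ω₂ = 8.273 rad/s (from 79 rpm).
Differentiating the loop-closure r₂e^{iθ₂}+r₃e^{iθ₃}=r₁+r₄e^{iθ₄} gives r₂ω₂e^{iθ₂}+r₃ω₃e^{iθ₃}=r₄ω₄e^{iθ₄}.
Eliminating the other unknown: ω₄ = r₂ω₂ sin(θ₂−θ₃) / [r₄ sin(θ₄−θ₃)].
Numerator sine = +0.78369; denominator sine = +0.40833.
Result = 0.0254·8.273·(+0.78369) / (0.0429·(+0.40833)) = +9.4008 rad/s; magnitude 9.4008 rad/s.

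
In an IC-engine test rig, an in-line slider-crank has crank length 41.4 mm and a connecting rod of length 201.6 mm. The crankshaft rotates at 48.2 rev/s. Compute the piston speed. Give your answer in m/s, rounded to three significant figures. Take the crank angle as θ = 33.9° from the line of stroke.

8.19

ω = 2π·48.2 = 302.8 rad/s
For an in-line slider-crank, x = r cosθ + √(L² − r² sin²θ), so v = −rω sinθ·[1 + r cosθ/√(L² − r² sin²θ)].
With r = 0.0414 m, L = 0.2016 m, θ = 33.9°: √(L² − r² sin²θ) = 0.20027 m.
v = −0.0414·302.8·0.55775·[1 + 0.0414·0.83001/0.20027] = -8.1928 m/s.
|v| = 8.1928 m/s.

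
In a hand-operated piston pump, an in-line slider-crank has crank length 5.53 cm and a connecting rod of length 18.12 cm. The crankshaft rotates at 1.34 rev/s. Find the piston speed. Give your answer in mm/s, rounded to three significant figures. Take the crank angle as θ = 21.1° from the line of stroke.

216

ω = 2π·1.34 = 8.419 rad/s
For an in-line slider-crank, x = r cosθ + √(L² − r² sin²θ), so v = −rω sinθ·[1 + r cosθ/√(L² − r² sin²θ)].
With r = 0.0553 m, L = 0.1812 m, θ = 21.1°: √(L² − r² sin²θ) = 0.1801 m.
v = −0.0553·8.419·0.36000·[1 + 0.0553·0.93295/0.1801] = -0.21563 m/s.
|v| = 0.21563 m/s = 215.63 mm/s.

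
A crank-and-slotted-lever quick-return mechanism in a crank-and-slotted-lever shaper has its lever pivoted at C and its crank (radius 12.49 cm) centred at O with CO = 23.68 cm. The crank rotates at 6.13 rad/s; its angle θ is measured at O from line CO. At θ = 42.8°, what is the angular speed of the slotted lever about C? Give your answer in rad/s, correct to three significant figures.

ω = 6.13 rad/s
Crank pin A relative to C: A = (d + r cosθ, r sinθ); lever angle φ = atan2(r sinθ, d + r cosθ).
Differentiating tanφ: φ̇ = rω(d cosθ + r)/(d² + r² + 2dr cosθ).
d² + r² + 2dr cosθ = |CA|² = 0.115076 m²;  d cosθ + r = +0.29865 m.
|ω_lever| = |0.1249·6.13·+0.29865| / 0.115076 = 1.987 rad/s.

1.99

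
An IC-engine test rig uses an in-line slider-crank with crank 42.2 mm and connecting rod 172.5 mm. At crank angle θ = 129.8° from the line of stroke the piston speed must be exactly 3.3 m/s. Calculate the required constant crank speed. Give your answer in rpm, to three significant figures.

1160

For an in-line slider-crank, |v_piston| = rω|sinθ|·[1 + r cosθ/√(L² − r² sin²θ)].
With r = 0.0422 m, L = 0.1725 m, θ = 129.8°: the bracketed kinematic factor |dx/dθ| = 0.027252 m.
ω = v/|dx/dθ| = 3.3/0.027252 = 121.09 rad/s.
N = 60ω/(2π) = 1156.3 rpm.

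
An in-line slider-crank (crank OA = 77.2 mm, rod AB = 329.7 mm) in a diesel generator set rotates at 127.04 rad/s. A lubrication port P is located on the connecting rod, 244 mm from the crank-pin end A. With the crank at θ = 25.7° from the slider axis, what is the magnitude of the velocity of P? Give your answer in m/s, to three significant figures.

ω = 127 rad/s.  Crank-pin speed |V_A| = rω = 9.8075 m/s, perpendicular to OA.
Rod angle: sinφ = −(r/L) sinθ ⇒ φ = -5.828°; ω_rod = −rω cosθ/√(L²−r²sin²θ) = -26.943 rad/s.
V_P = V_A + ω_rod × AP, with AP = 0.244 m along the rod.
Components: V_Px = −rω sinθ − a·ω_rod·sinφ = -4.9207 m/s;  V_Py = rω cosθ + a·ω_rod·cosφ = +2.2971 m/s.
|V_P| = √(V_Px² + V_Py²) = 5.4304 m/s.

5.43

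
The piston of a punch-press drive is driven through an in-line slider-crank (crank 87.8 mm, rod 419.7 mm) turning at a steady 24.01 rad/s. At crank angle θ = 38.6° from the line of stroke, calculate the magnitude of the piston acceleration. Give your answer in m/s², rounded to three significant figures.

42.0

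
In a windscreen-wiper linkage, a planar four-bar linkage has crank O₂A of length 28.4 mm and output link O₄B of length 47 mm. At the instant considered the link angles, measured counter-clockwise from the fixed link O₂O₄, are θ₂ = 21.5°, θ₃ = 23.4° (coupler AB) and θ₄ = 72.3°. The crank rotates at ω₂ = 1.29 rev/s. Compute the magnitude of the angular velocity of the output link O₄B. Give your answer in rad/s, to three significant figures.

0.215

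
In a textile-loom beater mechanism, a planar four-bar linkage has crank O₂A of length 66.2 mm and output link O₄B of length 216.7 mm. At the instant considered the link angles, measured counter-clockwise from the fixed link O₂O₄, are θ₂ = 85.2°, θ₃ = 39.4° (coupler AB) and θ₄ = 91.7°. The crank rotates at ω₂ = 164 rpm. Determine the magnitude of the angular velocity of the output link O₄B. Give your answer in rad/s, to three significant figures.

ω₂ = 17.17 rad/s (from 164 rpm).
Differentiating the loop-closure r₂e^{iθ₂}+r₃e^{iθ₃}=r₁+r₄e^{iθ₄} gives r₂ω₂e^{iθ₂}+r₃ω₃e^{iθ₃}=r₄ω₄e^{iθ₄}.
Eliminating the other unknown: ω₄ = r₂ω₂ sin(θ₂−θ₃) / [r₄ sin(θ₄−θ₃)].
Numerator sine = +0.71691; denominator sine = +0.79122.
Result = 0.0662·17.17·(+0.71691) / (0.2167·(+0.79122)) = +4.7538 rad/s; magnitude 4.7538 rad/s.

4.75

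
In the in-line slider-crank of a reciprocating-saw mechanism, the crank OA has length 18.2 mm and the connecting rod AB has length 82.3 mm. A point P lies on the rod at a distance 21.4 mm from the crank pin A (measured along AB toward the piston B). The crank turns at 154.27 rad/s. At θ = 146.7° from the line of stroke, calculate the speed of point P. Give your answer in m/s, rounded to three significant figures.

ω = 154.3 rad/s.  Crank-pin speed |V_A| = rω = 2.8077 m/s, perpendicular to OA.
Rod angle: sinφ = −(r/L) sinθ ⇒ φ = -6.974°; ω_rod = −rω cosθ/√(L²−r²sin²θ) = +28.727 rad/s.
V_P = V_A + ω_rod × AP, with AP = 0.0214 m along the rod.
Components: V_Px = −rω sinθ − a·ω_rod·sinφ = -1.4669 m/s;  V_Py = rω cosθ + a·ω_rod·cosφ = -1.7365 m/s.
|V_P| = √(V_Px² + V_Py²) = 2.2731 m/s.

2.27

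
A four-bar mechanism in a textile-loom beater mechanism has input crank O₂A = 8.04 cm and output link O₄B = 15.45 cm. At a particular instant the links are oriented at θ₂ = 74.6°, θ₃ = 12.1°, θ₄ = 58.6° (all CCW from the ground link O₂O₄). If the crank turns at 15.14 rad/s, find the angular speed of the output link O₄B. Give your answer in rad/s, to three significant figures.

9.63

ω₂ = 15.14 rad/s
Differentiating the loop-closure r₂e^{iθ₂}+r₃e^{iθ₃}=r₁+r₄e^{iθ₄} gives r₂ω₂e^{iθ₂}+r₃ω₃e^{iθ₃}=r₄ω₄e^{iθ₄}.
Eliminating the other unknown: ω₄ = r₂ω₂ sin(θ₂−θ₃) / [r₄ sin(θ₄−θ₃)].
Numerator sine = +0.88701; denominator sine = +0.72537.
Result = 0.0804·15.14·(+0.88701) / (0.1545·(+0.72537)) = +9.6343 rad/s; magnitude 9.6343 rad/s.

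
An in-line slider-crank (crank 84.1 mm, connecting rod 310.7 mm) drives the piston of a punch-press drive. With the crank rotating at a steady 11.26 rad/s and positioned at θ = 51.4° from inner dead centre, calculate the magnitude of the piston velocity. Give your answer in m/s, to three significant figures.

ω = 11.26 rad/s
For an in-line slider-crank, x = r cosθ + √(L² − r² sin²θ), so v = −rω sinθ·[1 + r cosθ/√(L² − r² sin²θ)].
With r = 0.0841 m, L = 0.3107 m, θ = 51.4°: √(L² − r² sin²θ) = 0.30367 m.
v = −0.0841·11.26·0.78152·[1 + 0.0841·0.62388/0.30367] = -0.86794 m/s.
|v| = 0.86794 m/s.

0.868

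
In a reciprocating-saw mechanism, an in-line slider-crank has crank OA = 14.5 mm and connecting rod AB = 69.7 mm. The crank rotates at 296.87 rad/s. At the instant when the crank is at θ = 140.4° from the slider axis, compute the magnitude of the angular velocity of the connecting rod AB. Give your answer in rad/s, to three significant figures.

48.0

ω = 296.9 rad/s
The rod makes angle φ with the slider axis where L sinφ = r sinθ; differentiating, L cosφ·φ̇ = r ω cosθ.
L cosφ = √(L² − r² sin²θ) = 0.069084 m.
|ω_rod| = r ω |cosθ| / √(L² − r² sin²θ) = 0.0145·296.9·0.77051/0.069084 = 48.01 rad/s.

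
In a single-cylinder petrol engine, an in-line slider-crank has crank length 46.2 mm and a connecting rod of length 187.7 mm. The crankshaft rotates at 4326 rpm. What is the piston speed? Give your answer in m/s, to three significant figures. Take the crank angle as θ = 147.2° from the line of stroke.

8.97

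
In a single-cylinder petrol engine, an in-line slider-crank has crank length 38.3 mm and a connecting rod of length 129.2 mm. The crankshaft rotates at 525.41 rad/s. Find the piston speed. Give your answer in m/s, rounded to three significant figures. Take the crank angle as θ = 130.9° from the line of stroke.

12.2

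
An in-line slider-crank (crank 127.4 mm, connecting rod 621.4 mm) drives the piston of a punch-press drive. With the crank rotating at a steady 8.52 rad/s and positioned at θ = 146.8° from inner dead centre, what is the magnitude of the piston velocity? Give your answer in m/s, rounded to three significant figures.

0.492

ω = 8.52 rad/s
For an in-line slider-crank, x = r cosθ + √(L² − r² sin²θ), so v = −rω sinθ·[1 + r cosθ/√(L² − r² sin²θ)].
With r = 0.1274 m, L = 0.6214 m, θ = 146.8°: √(L² − r² sin²θ) = 0.61747 m.
v = −0.1274·8.52·0.54756·[1 + 0.1274·-0.83676/0.61747] = -0.49174 m/s.
|v| = 0.49174 m/s.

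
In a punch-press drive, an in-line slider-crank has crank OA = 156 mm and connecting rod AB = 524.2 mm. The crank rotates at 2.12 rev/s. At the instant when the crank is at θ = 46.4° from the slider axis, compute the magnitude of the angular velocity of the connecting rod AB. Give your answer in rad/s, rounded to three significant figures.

2.80

ω = 13.32 rad/s (converted from 2.12 rev/s).
The rod makes angle φ with the slider axis where L sinφ = r sinθ; differentiating, L cosφ·φ̇ = r ω cosθ.
L cosφ = √(L² − r² sin²θ) = 0.51188 m.
|ω_rod| = r ω |cosθ| / √(L² − r² sin²θ) = 0.156·13.32·0.68962/0.51188 = 2.7995 rad/s.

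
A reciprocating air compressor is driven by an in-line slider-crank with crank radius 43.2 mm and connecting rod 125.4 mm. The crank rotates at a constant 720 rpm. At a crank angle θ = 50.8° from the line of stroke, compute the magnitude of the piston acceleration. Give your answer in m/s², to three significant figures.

140

ω = 2π·720/60 = 75.4 rad/s
x(θ) = r cosθ + √(L² − r² sin²θ); with ω constant, a = ω²·d²x/dθ².
d²x/dθ² = −r cosθ − r²(cos2θ)/√u − r⁴ sin²2θ/(4u^{3/2}),  u = L² − r² sin²θ = 0.0146044 m².
Substituting r = 0.0432 m, L = 0.1254 m, θ = 50.8°: d²x/dθ² = -0.024672 m.
a = ω²·d²x/dθ² = (75.4)²·(-0.024672) = -140.26 m/s²;  |a| = 140.26 m/s².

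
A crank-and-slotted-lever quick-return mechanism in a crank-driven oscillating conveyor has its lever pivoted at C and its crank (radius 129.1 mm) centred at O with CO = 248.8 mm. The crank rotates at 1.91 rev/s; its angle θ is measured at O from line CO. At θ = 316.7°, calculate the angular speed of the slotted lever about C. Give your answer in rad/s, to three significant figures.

ω = 12 rad/s (from 1.91 rev/s).
Crank pin A relative to C: A = (d + r cosθ, r sinθ); lever angle φ = atan2(r sinθ, d + r cosθ).
Differentiating tanφ: φ̇ = rω(d cosθ + r)/(d² + r² + 2dr cosθ).
d² + r² + 2dr cosθ = |CA|² = 0.12532 m²;  d cosθ + r = +0.31017 m.
|ω_lever| = |0.1291·12·+0.31017| / 0.12532 = 3.8346 rad/s.

3.83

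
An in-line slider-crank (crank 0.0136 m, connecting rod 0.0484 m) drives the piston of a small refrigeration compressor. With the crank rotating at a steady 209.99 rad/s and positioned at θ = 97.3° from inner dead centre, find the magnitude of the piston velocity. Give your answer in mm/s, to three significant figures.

ω = 210 rad/s
For an in-line slider-crank, x = r cosθ + √(L² − r² sin²θ), so v = −rω sinθ·[1 + r cosθ/√(L² − r² sin²θ)].
With r = 0.0136 m, L = 0.0484 m, θ = 97.3°: √(L² − r² sin²θ) = 0.046482 m.
v = −0.0136·210·0.99189·[1 + 0.0136·-0.12706/0.046482] = -2.7274 m/s.
|v| = 2.7274 m/s = 2727.4 mm/s.

2730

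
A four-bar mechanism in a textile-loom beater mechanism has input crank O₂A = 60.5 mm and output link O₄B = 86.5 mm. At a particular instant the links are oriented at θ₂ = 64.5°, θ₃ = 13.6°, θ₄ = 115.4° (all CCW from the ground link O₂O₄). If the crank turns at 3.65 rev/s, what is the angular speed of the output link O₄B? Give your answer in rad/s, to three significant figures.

12.7

ω₂ = 22.93 rad/s (from 3.65 rev/s).
Differentiating the loop-closure r₂e^{iθ₂}+r₃e^{iθ₃}=r₁+r₄e^{iθ₄} gives r₂ω₂e^{iθ₂}+r₃ω₃e^{iθ₃}=r₄ω₄e^{iθ₄}.
Eliminating the other unknown: ω₄ = r₂ω₂ sin(θ₂−θ₃) / [r₄ sin(θ₄−θ₃)].
Numerator sine = +0.77605; denominator sine = +0.97887.
Result = 0.0605·22.93·(+0.77605) / (0.0865·(+0.97887)) = +12.717 rad/s; magnitude 12.717 rad/s.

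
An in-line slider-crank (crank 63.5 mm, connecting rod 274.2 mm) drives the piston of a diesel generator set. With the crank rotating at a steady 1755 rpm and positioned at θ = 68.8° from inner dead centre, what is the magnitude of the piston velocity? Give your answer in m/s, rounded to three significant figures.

ω = 2π·1755/60 = 183.8 rad/s
For an in-line slider-crank, x = r cosθ + √(L² − r² sin²θ), so v = −rω sinθ·[1 + r cosθ/√(L² − r² sin²θ)].
With r = 0.0635 m, L = 0.2742 m, θ = 68.8°: √(L² − r² sin²θ) = 0.26773 m.
v = −0.0635·183.8·0.93232·[1 + 0.0635·0.36162/0.26773] = -11.814 m/s.
|v| = 11.814 m/s.

11.8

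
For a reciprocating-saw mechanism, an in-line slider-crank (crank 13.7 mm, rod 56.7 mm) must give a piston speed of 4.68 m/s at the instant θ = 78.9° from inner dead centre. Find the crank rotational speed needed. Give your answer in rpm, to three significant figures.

For an in-line slider-crank, |v_piston| = rω|sinθ|·[1 + r cosθ/√(L² − r² sin²θ)].
With r = 0.0137 m, L = 0.0567 m, θ = 78.9°: the bracketed kinematic factor |dx/dθ| = 0.014087 m.
ω = v/|dx/dθ| = 4.68/0.014087 = 332.21 rad/s.
N = 60ω/(2π) = 3172.4 rpm.

3170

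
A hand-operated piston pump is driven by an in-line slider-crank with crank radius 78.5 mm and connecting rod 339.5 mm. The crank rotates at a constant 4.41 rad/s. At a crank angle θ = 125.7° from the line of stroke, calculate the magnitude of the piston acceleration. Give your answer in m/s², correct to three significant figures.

1.00

ω = 4.41 rad/s
x(θ) = r cosθ + √(L² − r² sin²θ); with ω constant, a = ω²·d²x/dθ².
d²x/dθ² = −r cosθ − r²(cos2θ)/√u − r⁴ sin²2θ/(4u^{3/2}),  u = L² − r² sin²θ = 0.111196 m².
Substituting r = 0.0785 m, L = 0.3395 m, θ = 125.7°: d²x/dθ² = +0.051472 m.
a = ω²·d²x/dθ² = (4.41)²·(+0.051472) = +1.001 m/s²;  |a| = 1.001 m/s².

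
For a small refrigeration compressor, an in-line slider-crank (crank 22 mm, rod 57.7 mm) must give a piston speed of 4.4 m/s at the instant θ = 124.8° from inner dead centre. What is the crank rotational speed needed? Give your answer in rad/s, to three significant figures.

For an in-line slider-crank, |v_piston| = rω|sinθ|·[1 + r cosθ/√(L² − r² sin²θ)].
With r = 0.022 m, L = 0.0577 m, θ = 124.8°: the bracketed kinematic factor |dx/dθ| = 0.013926 m.
ω = v/|dx/dθ| = 4.4/0.013926 = 315.95 rad/s.

316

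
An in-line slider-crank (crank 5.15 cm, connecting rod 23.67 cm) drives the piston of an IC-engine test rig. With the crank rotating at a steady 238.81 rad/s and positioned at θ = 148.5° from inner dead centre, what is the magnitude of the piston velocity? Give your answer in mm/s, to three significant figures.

5230

ω = 238.8 rad/s
For an in-line slider-crank, x = r cosθ + √(L² − r² sin²θ), so v = −rω sinθ·[1 + r cosθ/√(L² − r² sin²θ)].
With r = 0.0515 m, L = 0.2367 m, θ = 148.5°: √(L² − r² sin²θ) = 0.23517 m.
v = −0.0515·238.8·0.52250·[1 + 0.0515·-0.85264/0.23517] = -5.2262 m/s.
|v| = 5.2262 m/s = 5226.2 mm/s.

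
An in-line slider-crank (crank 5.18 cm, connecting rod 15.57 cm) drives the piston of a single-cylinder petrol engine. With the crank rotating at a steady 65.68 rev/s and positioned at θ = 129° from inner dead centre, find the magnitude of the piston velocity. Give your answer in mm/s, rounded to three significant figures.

13000

ω = 2π·65.7 = 412.7 rad/s
For an in-line slider-crank, x = r cosθ + √(L² − r² sin²θ), so v = −rω sinθ·[1 + r cosθ/√(L² − r² sin²θ)].
With r = 0.0518 m, L = 0.1557 m, θ = 129°: √(L² − r² sin²θ) = 0.15041 m.
v = −0.0518·412.7·0.77715·[1 + 0.0518·-0.62932/0.15041] = -13.012 m/s.
|v| = 13.012 m/s = 13012 mm/s.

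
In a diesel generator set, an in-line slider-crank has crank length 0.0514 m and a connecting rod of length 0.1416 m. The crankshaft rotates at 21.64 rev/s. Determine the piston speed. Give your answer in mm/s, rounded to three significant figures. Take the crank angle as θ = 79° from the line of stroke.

7370

ω = 2π·21.6 = 136 rad/s
For an in-line slider-crank, x = r cosθ + √(L² − r² sin²θ), so v = −rω sinθ·[1 + r cosθ/√(L² − r² sin²θ)].
With r = 0.0514 m, L = 0.1416 m, θ = 79°: √(L² − r² sin²θ) = 0.13231 m.
v = −0.0514·136·0.98163·[1 + 0.0514·0.19081/0.13231] = -7.3689 m/s.
|v| = 7.3689 m/s = 7368.9 mm/s.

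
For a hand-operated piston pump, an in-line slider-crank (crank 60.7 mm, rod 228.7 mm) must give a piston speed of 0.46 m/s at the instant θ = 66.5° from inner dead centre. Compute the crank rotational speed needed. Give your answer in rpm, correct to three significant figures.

71.1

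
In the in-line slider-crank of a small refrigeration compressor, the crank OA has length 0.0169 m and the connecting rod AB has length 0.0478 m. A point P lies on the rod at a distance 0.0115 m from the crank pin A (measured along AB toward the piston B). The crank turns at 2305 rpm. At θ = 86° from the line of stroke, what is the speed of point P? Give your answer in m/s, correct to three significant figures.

ω = 241.4 rad/s.  Crank-pin speed |V_A| = rω = 4.0793 m/s, perpendicular to OA.
Rod angle: sinφ = −(r/L) sinθ ⇒ φ = -20.652°; ω_rod = −rω cosθ/√(L²−r²sin²θ) = -6.3619 rad/s.
V_P = V_A + ω_rod × AP, with AP = 0.0115 m along the rod.
Components: V_Px = −rω sinθ − a·ω_rod·sinφ = -4.0952 m/s;  V_Py = rω cosθ + a·ω_rod·cosφ = +0.2161 m/s.
|V_P| = √(V_Px² + V_Py²) = 4.1009 m/s.

4.10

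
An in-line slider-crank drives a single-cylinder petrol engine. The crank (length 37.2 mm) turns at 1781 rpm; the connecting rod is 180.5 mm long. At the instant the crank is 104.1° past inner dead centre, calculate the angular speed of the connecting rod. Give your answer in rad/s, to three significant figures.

9.56

ω = 186.5 rad/s (converted from 1781 rpm).
The rod makes angle φ with the slider axis where L sinφ = r sinθ; differentiating, L cosφ·φ̇ = r ω cosθ.
L cosφ = √(L² − r² sin²θ) = 0.17686 m.
|ω_rod| = r ω |cosθ| / √(L² − r² sin²θ) = 0.0372·186.5·0.24362/0.17686 = 9.5569 rad/s.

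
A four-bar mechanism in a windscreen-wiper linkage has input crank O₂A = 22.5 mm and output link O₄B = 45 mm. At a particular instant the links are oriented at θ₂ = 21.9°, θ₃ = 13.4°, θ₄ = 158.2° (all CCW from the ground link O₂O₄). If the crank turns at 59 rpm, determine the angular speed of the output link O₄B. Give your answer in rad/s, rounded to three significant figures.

0.792

ω₂ = 6.178 rad/s (from 59 rpm).
Differentiating the loop-closure r₂e^{iθ₂}+r₃e^{iθ₃}=r₁+r₄e^{iθ₄} gives r₂ω₂e^{iθ₂}+r₃ω₃e^{iθ₃}=r₄ω₄e^{iθ₄}.
Eliminating the other unknown: ω₄ = r₂ω₂ sin(θ₂−θ₃) / [r₄ sin(θ₄−θ₃)].
Numerator sine = +0.14781; denominator sine = +0.57643.
Result = 0.0225·6.178·(+0.14781) / (0.045·(+0.57643)) = +0.79214 rad/s; magnitude 0.79214 rad/s.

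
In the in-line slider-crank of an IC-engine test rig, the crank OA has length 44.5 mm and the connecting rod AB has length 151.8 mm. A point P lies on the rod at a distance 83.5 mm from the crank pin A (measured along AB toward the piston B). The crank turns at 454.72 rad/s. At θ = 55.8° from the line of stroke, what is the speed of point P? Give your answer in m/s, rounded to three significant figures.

ω = 454.7 rad/s.  Crank-pin speed |V_A| = rω = 20.235 m/s, perpendicular to OA.
Rod angle: sinφ = −(r/L) sinθ ⇒ φ = -14.032°; ω_rod = −rω cosθ/√(L²−r²sin²θ) = -77.23 rad/s.
V_P = V_A + ω_rod × AP, with AP = 0.0835 m along the rod.
Components: V_Px = −rω sinθ − a·ω_rod·sinφ = -18.3 m/s;  V_Py = rω cosθ + a·ω_rod·cosφ = +5.1175 m/s.
|V_P| = √(V_Px² + V_Py²) = 19.002 m/s.

19.0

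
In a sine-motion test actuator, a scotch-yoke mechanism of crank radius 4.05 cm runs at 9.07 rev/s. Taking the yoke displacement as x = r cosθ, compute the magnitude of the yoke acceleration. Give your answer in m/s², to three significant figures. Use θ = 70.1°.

ω = 56.99 rad/s (from 9.07 rev/s).
x = r cosθ ⇒ ẍ = −rω² cosθ (ω constant).
|a| = rω²|cosθ| = 0.0405·(56.99)²·|cos 70.1°| = 44.771 m/s².

44.8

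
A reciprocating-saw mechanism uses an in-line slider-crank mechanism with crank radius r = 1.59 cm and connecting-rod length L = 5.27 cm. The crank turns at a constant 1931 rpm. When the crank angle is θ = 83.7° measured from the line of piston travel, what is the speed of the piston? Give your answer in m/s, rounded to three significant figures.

3.31

ω = 2π·1931/60 = 202.2 rad/s
For an in-line slider-crank, x = r cosθ + √(L² − r² sin²θ), so v = −rω sinθ·[1 + r cosθ/√(L² − r² sin²θ)].
With r = 0.0159 m, L = 0.0527 m, θ = 83.7°: √(L² − r² sin²θ) = 0.050274 m.
v = −0.0159·202.2·0.99396·[1 + 0.0159·0.10973/0.050274] = -3.3067 m/s.
|v| = 3.3067 m/s.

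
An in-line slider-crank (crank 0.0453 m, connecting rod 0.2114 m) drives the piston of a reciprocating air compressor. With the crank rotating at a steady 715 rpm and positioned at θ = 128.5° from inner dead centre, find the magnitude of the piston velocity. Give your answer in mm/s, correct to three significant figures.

2300

ω = 2π·715/60 = 74.87 rad/s
For an in-line slider-crank, x = r cosθ + √(L² − r² sin²θ), so v = −rω sinθ·[1 + r cosθ/√(L² − r² sin²θ)].
With r = 0.0453 m, L = 0.2114 m, θ = 128.5°: √(L² − r² sin²θ) = 0.20841 m.
v = −0.0453·74.87·0.78261·[1 + 0.0453·-0.62251/0.20841] = -2.2953 m/s.
|v| = 2.2953 m/s = 2295.3 mm/s.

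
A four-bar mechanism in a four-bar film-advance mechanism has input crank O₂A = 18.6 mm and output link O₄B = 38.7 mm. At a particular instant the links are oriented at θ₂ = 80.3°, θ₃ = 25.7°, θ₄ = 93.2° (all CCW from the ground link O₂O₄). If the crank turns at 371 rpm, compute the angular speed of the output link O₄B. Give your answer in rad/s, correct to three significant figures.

ω₂ = 38.85 rad/s (from 371 rpm).
Differentiating the loop-closure r₂e^{iθ₂}+r₃e^{iθ₃}=r₁+r₄e^{iθ₄} gives r₂ω₂e^{iθ₂}+r₃ω₃e^{iθ₃}=r₄ω₄e^{iθ₄}.
Eliminating the other unknown: ω₄ = r₂ω₂ sin(θ₂−θ₃) / [r₄ sin(θ₄−θ₃)].
Numerator sine = +0.81513; denominator sine = +0.92388.
Result = 0.0186·38.85·(+0.81513) / (0.0387·(+0.92388)) = +16.475 rad/s; magnitude 16.475 rad/s.

16.5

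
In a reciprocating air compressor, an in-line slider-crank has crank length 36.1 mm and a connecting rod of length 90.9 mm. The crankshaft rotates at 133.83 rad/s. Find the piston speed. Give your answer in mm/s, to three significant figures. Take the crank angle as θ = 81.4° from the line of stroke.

ω = 133.8 rad/s
For an in-line slider-crank, x = r cosθ + √(L² − r² sin²θ), so v = −rω sinθ·[1 + r cosθ/√(L² − r² sin²θ)].
With r = 0.0361 m, L = 0.0909 m, θ = 81.4°: √(L² − r² sin²θ) = 0.083599 m.
v = −0.0361·133.8·0.98876·[1 + 0.0361·0.14954/0.083599] = -5.0854 m/s.
|v| = 5.0854 m/s = 5085.4 mm/s.

5090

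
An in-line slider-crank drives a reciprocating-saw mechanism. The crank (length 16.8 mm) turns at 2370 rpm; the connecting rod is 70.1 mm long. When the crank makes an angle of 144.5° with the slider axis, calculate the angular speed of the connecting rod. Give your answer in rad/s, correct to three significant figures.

48.9

ω = 248.2 rad/s (converted from 2370 rpm).
The rod makes angle φ with the slider axis where L sinφ = r sinθ; differentiating, L cosφ·φ̇ = r ω cosθ.
L cosφ = √(L² − r² sin²θ) = 0.069418 m.
|ω_rod| = r ω |cosθ| / √(L² − r² sin²θ) = 0.0168·248.2·0.81412/0.069418 = 48.899 rad/s.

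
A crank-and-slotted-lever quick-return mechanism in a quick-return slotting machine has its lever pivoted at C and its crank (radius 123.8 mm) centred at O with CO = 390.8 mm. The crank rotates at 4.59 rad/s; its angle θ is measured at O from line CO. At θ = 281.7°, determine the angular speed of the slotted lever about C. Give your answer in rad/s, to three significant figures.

0.615

ω = 4.59 rad/s
Crank pin A relative to C: A = (d + r cosθ, r sinθ); lever angle φ = atan2(r sinθ, d + r cosθ).
Differentiating tanφ: φ̇ = rω(d cosθ + r)/(d² + r² + 2dr cosθ).
d² + r² + 2dr cosθ = |CA|² = 0.187673 m²;  d cosθ + r = +0.20305 m.
|ω_lever| = |0.1238·4.59·+0.20305| / 0.187673 = 0.6148 rad/s.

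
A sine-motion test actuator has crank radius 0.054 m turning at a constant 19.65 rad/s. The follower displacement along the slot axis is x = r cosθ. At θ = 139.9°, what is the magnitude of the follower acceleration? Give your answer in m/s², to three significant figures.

15.9

ω = 19.65 rad/s
x = r cosθ ⇒ ẍ = −rω² cosθ (ω constant).
|a| = rω²|cosθ| = 0.054·(19.65)²·|cos 139.9°| = 15.949 m/s².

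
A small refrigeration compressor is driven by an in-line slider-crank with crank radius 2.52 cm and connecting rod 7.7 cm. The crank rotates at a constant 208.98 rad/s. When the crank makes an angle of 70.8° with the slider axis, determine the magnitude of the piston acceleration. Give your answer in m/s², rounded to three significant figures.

69.5

ω = 209 rad/s
x(θ) = r cosθ + √(L² − r² sin²θ); with ω constant, a = ω²·d²x/dθ².
d²x/dθ² = −r cosθ − r²(cos2θ)/√u − r⁴ sin²2θ/(4u^{3/2}),  u = L² − r² sin²θ = 0.00536264 m².
Substituting r = 0.0252 m, L = 0.077 m, θ = 70.8°: d²x/dθ² = -0.0015904 m.
a = ω²·d²x/dθ² = (209)²·(-0.0015904) = -69.458 m/s²;  |a| = 69.458 m/s².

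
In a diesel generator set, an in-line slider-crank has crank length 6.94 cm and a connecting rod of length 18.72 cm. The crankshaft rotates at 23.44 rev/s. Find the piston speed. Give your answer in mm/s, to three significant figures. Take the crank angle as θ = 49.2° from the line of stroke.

9690

ω = 2π·23.4 = 147.3 rad/s
For an in-line slider-crank, x = r cosθ + √(L² − r² sin²θ), so v = −rω sinθ·[1 + r cosθ/√(L² − r² sin²θ)].
With r = 0.0694 m, L = 0.1872 m, θ = 49.2°: √(L² − r² sin²θ) = 0.17968 m.
v = −0.0694·147.3·0.75700·[1 + 0.0694·0.65342/0.17968] = -9.6901 m/s.
|v| = 9.6901 m/s = 9690.1 mm/s.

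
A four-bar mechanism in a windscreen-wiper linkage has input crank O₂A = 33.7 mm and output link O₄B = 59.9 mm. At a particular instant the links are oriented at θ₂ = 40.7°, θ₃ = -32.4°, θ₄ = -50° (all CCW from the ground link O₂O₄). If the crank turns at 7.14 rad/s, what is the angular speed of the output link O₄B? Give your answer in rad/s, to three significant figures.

ω₂ = 7.14 rad/s
Differentiating the loop-closure r₂e^{iθ₂}+r₃e^{iθ₃}=r₁+r₄e^{iθ₄} gives r₂ω₂e^{iθ₂}+r₃ω₃e^{iθ₃}=r₄ω₄e^{iθ₄}.
Eliminating the other unknown: ω₄ = r₂ω₂ sin(θ₂−θ₃) / [r₄ sin(θ₄−θ₃)].
Numerator sine = +0.95681; denominator sine = -0.30237.
Result = 0.0337·7.14·(+0.95681) / (0.0599·(-0.30237)) = -12.711 rad/s; magnitude 12.711 rad/s.

12.7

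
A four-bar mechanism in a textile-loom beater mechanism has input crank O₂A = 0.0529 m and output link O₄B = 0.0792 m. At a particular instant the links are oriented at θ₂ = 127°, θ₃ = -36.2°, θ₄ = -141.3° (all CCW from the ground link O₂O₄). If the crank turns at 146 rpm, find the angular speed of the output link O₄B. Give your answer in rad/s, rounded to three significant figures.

3.06

ω₂ = 15.29 rad/s (from 146 rpm).
Differentiating the loop-closure r₂e^{iθ₂}+r₃e^{iθ₃}=r₁+r₄e^{iθ₄} gives r₂ω₂e^{iθ₂}+r₃ω₃e^{iθ₃}=r₄ω₄e^{iθ₄}.
Eliminating the other unknown: ω₄ = r₂ω₂ sin(θ₂−θ₃) / [r₄ sin(θ₄−θ₃)].
Numerator sine = +0.28903; denominator sine = -0.96547.
Result = 0.0529·15.29·(+0.28903) / (0.0792·(-0.96547)) = -3.0572 rad/s; magnitude 3.0572 rad/s.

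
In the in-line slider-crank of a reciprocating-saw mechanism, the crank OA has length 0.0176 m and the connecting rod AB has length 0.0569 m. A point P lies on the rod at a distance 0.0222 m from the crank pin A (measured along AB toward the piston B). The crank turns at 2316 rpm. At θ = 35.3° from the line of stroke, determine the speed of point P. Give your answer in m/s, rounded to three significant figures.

ω = 242.5 rad/s.  Crank-pin speed |V_A| = rω = 4.2685 m/s, perpendicular to OA.
Rod angle: sinφ = −(r/L) sinθ ⇒ φ = -10.296°; ω_rod = −rω cosθ/√(L²−r²sin²θ) = -62.227 rad/s.
V_P = V_A + ω_rod × AP, with AP = 0.0222 m along the rod.
Components: V_Px = −rω sinθ − a·ω_rod·sinφ = -2.7135 m/s;  V_Py = rω cosθ + a·ω_rod·cosφ = +2.1245 m/s.
|V_P| = √(V_Px² + V_Py²) = 3.4463 m/s.

3.45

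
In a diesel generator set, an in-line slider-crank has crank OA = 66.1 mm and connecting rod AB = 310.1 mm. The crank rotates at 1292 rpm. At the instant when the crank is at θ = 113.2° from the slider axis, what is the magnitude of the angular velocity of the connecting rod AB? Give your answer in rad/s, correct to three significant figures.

11.6

ω = 135.3 rad/s (converted from 1292 rpm).
The rod makes angle φ with the slider axis where L sinφ = r sinθ; differentiating, L cosφ·φ̇ = r ω cosθ.
L cosφ = √(L² − r² sin²θ) = 0.30409 m.
|ω_rod| = r ω |cosθ| / √(L² − r² sin²θ) = 0.0661·135.3·0.39394/0.30409 = 11.586 rad/s.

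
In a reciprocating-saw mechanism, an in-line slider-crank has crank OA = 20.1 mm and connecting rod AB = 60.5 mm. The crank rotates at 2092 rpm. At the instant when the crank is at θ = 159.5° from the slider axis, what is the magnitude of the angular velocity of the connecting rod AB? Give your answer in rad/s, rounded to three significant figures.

ω = 219.1 rad/s (converted from 2092 rpm).
The rod makes angle φ with the slider axis where L sinφ = r sinθ; differentiating, L cosφ·φ̇ = r ω cosθ.
L cosφ = √(L² − r² sin²θ) = 0.060089 m.
|ω_rod| = r ω |cosθ| / √(L² − r² sin²θ) = 0.0201·219.1·0.93667/0.060089 = 68.64 rad/s.

68.6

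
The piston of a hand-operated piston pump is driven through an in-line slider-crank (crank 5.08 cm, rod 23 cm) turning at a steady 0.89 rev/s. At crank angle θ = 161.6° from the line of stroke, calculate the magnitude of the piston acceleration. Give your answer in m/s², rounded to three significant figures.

ω = 2π·0.89 = 5.592 rad/s
x(θ) = r cosθ + √(L² − r² sin²θ); with ω constant, a = ω²·d²x/dθ².
d²x/dθ² = −r cosθ − r²(cos2θ)/√u − r⁴ sin²2θ/(4u^{3/2}),  u = L² − r² sin²θ = 0.0526429 m².
Substituting r = 0.0508 m, L = 0.23 m, θ = 161.6°: d²x/dθ² = +0.039147 m.
a = ω²·d²x/dθ² = (5.592)²·(+0.039147) = +1.2242 m/s²;  |a| = 1.2242 m/s².

1.22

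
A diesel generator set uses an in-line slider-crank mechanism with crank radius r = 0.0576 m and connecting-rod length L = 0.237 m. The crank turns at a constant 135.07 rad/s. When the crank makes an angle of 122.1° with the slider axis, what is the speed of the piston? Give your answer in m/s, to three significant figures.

5.72

ω = 135.1 rad/s
For an in-line slider-crank, x = r cosθ + √(L² − r² sin²θ), so v = −rω sinθ·[1 + r cosθ/√(L² − r² sin²θ)].
With r = 0.0576 m, L = 0.237 m, θ = 122.1°: √(L² − r² sin²θ) = 0.23192 m.
v = −0.0576·135.1·0.84712·[1 + 0.0576·-0.53140/0.23192] = -5.7208 m/s.
|v| = 5.7208 m/s.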